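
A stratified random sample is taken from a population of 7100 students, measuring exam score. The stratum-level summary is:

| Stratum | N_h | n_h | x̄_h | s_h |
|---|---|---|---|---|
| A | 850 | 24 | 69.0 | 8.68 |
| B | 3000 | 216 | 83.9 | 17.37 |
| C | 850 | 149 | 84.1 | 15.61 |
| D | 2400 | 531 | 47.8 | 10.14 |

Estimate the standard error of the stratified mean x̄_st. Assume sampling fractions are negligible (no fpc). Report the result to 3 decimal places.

SE(x̄_st) ≈ 0.583

V̂(x̄_st) = Σ W_h² s_h²/n_h, with W_h = N_h/N and N = 7100:
  stratum A: (850/7100)²·8.68²/24 = 0.0449935
  stratum B: (3000/7100)²·17.37²/216 = 0.249386
  stratum C: (850/7100)²·15.61²/149 = 0.0234391
  stratum D: (2400/7100)²·10.14²/531 = 0.0221252
V̂(x̄_st) = 0.339944
SE(x̄_st) = √0.339944 = 0.583047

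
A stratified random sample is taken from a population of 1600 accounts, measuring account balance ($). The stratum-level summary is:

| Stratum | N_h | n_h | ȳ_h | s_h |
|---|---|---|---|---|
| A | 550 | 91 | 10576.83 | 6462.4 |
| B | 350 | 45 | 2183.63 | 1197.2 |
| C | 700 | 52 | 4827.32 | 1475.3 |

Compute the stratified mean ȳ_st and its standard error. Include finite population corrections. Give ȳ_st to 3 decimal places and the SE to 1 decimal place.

ȳ_st ≈ 6225.407, SE ≈ 232.4

ȳ_st = Σ W_h ȳ_h = (550·10576.83 + 350·2183.63 + 700·4827.32)/1600 = 6225.40687
V̂(ȳ_st) = Σ W_h² (1 − n_h/N_h) s_h²/n_h, with W_h = N_h/N and N = 1600:
  stratum A: (550/1600)²·(1 − 91/550)·6462.4²/91 = 45256.6
  stratum B: (350/1600)²·(1 − 45/350)·1197.2²/45 = 1328.16
  stratum C: (700/1600)²·(1 − 52/700)·1475.3²/52 = 7416.35
V̂(ȳ_st) = 54001.1
SE(ȳ_st) = √54001.1 = 232.381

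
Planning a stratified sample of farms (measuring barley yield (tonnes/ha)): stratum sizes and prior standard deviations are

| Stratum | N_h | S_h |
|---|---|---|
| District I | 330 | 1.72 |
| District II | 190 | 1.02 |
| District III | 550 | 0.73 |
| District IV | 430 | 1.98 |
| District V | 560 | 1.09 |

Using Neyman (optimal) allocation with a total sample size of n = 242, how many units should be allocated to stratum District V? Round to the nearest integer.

Neyman allocation: n_h = n · N_h S_h / Σ N_i S_i, with n = 242.
  stratum District I: N_h·S_h = 330·1.72 = 567.60
  stratum District II: N_h·S_h = 190·1.02 = 193.80
  stratum District III: N_h·S_h = 550·0.73 = 401.50
  stratum District IV: N_h·S_h = 430·1.98 = 851.40
  stratum District V: N_h·S_h = 560·1.09 = 610.40
Σ N_h S_h = 2624.70
n for stratum District V = 242·610.40/2624.70 = 56.279 → 56

56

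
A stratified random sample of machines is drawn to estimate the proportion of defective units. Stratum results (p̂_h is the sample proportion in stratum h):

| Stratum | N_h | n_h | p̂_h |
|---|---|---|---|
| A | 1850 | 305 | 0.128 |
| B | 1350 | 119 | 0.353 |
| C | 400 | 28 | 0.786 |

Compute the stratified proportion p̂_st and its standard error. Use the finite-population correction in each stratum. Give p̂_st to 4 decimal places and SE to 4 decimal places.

N = 3600; stratum weights W_h = N_h/N.
p̂_st = Σ W_h p̂_h = (1850·0.128 + 1350·0.353 + 400·0.786)/3600 = 0.28549
V̂(p̂_st) = Σ W_h² (1 − n_h/N_h) p̂_h(1−p̂_h)/(n_h−1):
  stratum A: (1850/3600)²·(1 − 305/1850)·0.128·0.872/304 = 8.09745e-05
  stratum B: (1350/3600)²·(1 − 119/1350)·0.353·0.647/118 = 0.00024819
  stratum C: (400/3600)²·(1 − 28/400)·0.786·0.214/27 = 7.15271e-05
V̂(p̂_st) = 0.000400691; SE = √V̂ = 0.0200173

p̂_st ≈ 0.2855, SE ≈ 0.0200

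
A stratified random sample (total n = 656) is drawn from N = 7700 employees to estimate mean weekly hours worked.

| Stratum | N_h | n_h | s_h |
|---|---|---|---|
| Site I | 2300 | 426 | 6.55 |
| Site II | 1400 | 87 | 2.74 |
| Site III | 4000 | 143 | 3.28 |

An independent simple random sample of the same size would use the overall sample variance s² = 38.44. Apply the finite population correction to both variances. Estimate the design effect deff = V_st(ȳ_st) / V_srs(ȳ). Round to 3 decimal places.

deff ≈ 0.552

V̂(ȳ_st) = Σ W_h² (1 − n_h/N_h) s_h²/n_h, with W_h = N_h/N and N = 7700:
  stratum Site I: (2300/7700)²·(1 − 426/2300)·6.55²/426 = 0.00732131
  stratum Site II: (1400/7700)²·(1 − 87/1400)·2.74²/87 = 0.00267543
  stratum Site III: (4000/7700)²·(1 − 143/4000)·3.28²/143 = 0.0195767
V_st = 0.0295735
V_srs = (1 − 656/7700)·38.44/656 = 0.0536054
deff = V_st / V_srs = 0.0295735/0.0536054 = 0.5517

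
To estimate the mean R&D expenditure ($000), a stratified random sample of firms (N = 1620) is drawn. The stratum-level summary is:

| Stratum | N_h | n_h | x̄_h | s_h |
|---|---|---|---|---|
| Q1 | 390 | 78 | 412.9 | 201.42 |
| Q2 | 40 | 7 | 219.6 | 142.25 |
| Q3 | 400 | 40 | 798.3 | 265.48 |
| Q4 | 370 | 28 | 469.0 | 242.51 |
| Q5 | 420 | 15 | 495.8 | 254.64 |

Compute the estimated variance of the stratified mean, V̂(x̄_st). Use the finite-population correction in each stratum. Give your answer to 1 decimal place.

V̂(x̄_st) ≈ 503.7

V̂(x̄_st) = Σ W_h² (1 − n_h/N_h) s_h²/n_h, with W_h = N_h/N and N = 1620:
  stratum Q1: (390/1620)²·(1 − 78/390)·201.42²/78 = 24.1157
  stratum Q2: (40/1620)²·(1 − 7/40)·142.25²/7 = 1.45395
  stratum Q3: (400/1620)²·(1 − 40/400)·265.48²/40 = 96.6799
  stratum Q4: (370/1620)²·(1 − 28/370)·242.51²/28 = 101.274
  stratum Q5: (420/1620)²·(1 − 15/420)·254.64²/15 = 280.179
V̂(x̄_st) = 503.703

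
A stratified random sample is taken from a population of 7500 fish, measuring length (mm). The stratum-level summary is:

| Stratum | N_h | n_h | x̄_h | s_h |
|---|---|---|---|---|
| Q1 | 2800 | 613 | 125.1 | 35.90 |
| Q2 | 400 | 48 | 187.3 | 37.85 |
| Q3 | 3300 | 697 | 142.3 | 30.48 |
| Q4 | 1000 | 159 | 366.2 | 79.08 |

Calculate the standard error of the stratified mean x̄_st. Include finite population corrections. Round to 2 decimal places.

V̂(x̄_st) = Σ W_h² (1 − n_h/N_h) s_h²/n_h, with W_h = N_h/N and N = 7500:
  stratum Q1: (2800/7500)²·(1 − 613/2800)·35.90²/613 = 0.228883
  stratum Q2: (400/7500)²·(1 − 48/400)·37.85²/48 = 0.0747086
  stratum Q3: (3300/7500)²·(1 − 697/3300)·30.48²/697 = 0.203546
  stratum Q4: (1000/7500)²·(1 − 159/1000)·79.08²/159 = 0.588044
V̂(x̄_st) = 1.09518
SE(x̄_st) = √1.09518 = 1.04651

SE(x̄_st) ≈ 1.05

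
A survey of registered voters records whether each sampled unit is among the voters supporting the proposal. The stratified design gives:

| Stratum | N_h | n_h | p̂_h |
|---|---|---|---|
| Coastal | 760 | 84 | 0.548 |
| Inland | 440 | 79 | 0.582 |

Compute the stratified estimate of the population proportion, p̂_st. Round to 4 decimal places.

p̂_st ≈ 0.5605

N = 1200; stratum weights W_h = N_h/N.
p̂_st = Σ W_h p̂_h = (760·0.548 + 440·0.582)/1200 = 0.56047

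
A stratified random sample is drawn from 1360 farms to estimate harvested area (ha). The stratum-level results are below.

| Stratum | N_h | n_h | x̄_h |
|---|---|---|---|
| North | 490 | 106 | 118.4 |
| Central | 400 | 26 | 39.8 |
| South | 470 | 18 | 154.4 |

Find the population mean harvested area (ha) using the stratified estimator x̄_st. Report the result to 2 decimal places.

N = Σ N_h = 1360. Stratum weights W_h = N_h/N.
x̄_st = (490·118.4 + 400·39.8 + 470·154.4) / 1360 = 107.7235

x̄_st ≈ 107.72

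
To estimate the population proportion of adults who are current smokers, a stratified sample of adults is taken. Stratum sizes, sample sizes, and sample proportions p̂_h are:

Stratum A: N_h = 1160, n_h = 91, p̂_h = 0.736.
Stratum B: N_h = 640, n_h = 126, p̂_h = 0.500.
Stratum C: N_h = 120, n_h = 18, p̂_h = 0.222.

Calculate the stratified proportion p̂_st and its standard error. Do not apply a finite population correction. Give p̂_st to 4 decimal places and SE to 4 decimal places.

p̂_st ≈ 0.6252, SE ≈ 0.0324

N = 1920; stratum weights W_h = N_h/N.
p̂_st = Σ W_h p̂_h = (1160·0.736 + 640·0.500 + 120·0.222)/1920 = 0.62521
V̂(p̂_st) = Σ W_h² p̂_h(1−p̂_h)/(n_h−1):
  stratum A: (1160/1920)²·0.736·0.264/90 = 0.000788048
  stratum B: (640/1920)²·0.500·0.500/125 = 0.000222222
  stratum C: (120/1920)²·0.222·0.778/17 = 3.96866e-05
V̂(p̂_st) = 0.00104996; SE = √V̂ = 0.032403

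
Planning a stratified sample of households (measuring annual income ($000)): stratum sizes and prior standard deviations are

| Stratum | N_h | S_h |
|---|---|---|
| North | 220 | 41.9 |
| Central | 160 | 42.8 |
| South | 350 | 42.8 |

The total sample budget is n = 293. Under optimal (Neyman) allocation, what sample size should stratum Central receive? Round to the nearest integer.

Neyman allocation: n_h = n · N_h S_h / Σ N_i S_i, with n = 293.
  stratum North: N_h·S_h = 220·41.9 = 9218.00
  stratum Central: N_h·S_h = 160·42.8 = 6848.00
  stratum South: N_h·S_h = 350·42.8 = 14980.00
Σ N_h S_h = 31046.00
n for stratum Central = 293·6848.00/31046.00 = 64.629 → 65

65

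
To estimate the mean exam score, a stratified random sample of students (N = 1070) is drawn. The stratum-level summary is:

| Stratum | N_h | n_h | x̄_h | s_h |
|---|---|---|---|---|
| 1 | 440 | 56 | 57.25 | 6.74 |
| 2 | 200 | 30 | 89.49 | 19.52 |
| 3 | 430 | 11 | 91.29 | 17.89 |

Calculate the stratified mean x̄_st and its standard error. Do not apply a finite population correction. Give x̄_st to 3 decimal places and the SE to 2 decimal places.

x̄_st = Σ W_h x̄_h = (440·57.25 + 200·89.49 + 430·91.29)/1070 = 76.95579
V̂(x̄_st) = Σ W_h² s_h²/n_h, with W_h = N_h/N and N = 1070:
  stratum 1: (440/1070)²·6.74²/56 = 0.137173
  stratum 2: (200/1070)²·19.52²/30 = 0.443742
  stratum 3: (430/1070)²·17.89²/11 = 4.69891
V̂(x̄_st) = 5.27983
SE(x̄_st) = √5.27983 = 2.29779

x̄_st ≈ 76.956, SE ≈ 2.30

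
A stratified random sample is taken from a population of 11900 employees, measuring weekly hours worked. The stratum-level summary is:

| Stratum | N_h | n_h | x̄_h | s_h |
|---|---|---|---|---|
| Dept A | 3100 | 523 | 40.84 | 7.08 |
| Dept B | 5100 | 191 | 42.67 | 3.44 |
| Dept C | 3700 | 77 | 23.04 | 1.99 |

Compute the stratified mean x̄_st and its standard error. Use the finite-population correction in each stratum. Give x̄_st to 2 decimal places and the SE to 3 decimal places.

x̄_st = Σ W_h x̄_h = (3100·40.84 + 5100·42.67 + 3700·23.04)/11900 = 36.08983
V̂(x̄_st) = Σ W_h² (1 − n_h/N_h) s_h²/n_h, with W_h = N_h/N and N = 11900:
  stratum Dept A: (3100/11900)²·(1 − 523/3100)·7.08²/523 = 0.00540688
  stratum Dept B: (5100/11900)²·(1 − 191/5100)·3.44²/191 = 0.0109535
  stratum Dept C: (3700/11900)²·(1 − 77/3700)·1.99²/77 = 0.00486846
V̂(x̄_st) = 0.0212288
SE(x̄_st) = √0.0212288 = 0.145701

x̄_st ≈ 36.09, SE ≈ 0.146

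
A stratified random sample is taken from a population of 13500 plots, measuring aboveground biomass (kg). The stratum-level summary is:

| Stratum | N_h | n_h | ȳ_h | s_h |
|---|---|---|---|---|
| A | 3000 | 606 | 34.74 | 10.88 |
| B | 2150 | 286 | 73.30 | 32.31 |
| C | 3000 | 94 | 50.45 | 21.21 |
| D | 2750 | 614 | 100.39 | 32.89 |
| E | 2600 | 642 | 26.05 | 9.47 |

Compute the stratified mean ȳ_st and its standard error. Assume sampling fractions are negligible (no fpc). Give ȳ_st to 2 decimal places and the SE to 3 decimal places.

ȳ_st ≈ 56.07, SE ≈ 0.646

ȳ_st = Σ W_h ȳ_h = (3000·34.74 + 2150·73.30 + 3000·50.45 + 2750·100.39 + 2600·26.05)/13500 = 56.07167
V̂(ȳ_st) = Σ W_h² s_h²/n_h, with W_h = N_h/N and N = 13500:
  stratum A: (3000/13500)²·10.88²/606 = 0.00964629
  stratum B: (2150/13500)²·32.31²/286 = 0.09258
  stratum C: (3000/13500)²·21.21²/94 = 0.236335
  stratum D: (2750/13500)²·32.89²/614 = 0.0731067
  stratum E: (2600/13500)²·9.47²/642 = 0.00518136
V̂(ȳ_st) = 0.41685
SE(ȳ_st) = √0.41685 = 0.645639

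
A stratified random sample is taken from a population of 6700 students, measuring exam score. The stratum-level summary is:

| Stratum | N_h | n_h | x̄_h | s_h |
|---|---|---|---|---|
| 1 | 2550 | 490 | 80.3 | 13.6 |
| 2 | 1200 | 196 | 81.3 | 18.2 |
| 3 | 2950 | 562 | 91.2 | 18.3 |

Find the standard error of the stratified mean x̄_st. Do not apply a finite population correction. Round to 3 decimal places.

V̂(x̄_st) = Σ W_h² s_h²/n_h, with W_h = N_h/N and N = 6700:
  stratum 1: (2550/6700)²·13.6²/490 = 0.054678
  stratum 2: (1200/6700)²·18.2²/196 = 0.0542125
  stratum 3: (2950/6700)²·18.3²/562 = 0.115521
V̂(x̄_st) = 0.224411
SE(x̄_st) = √0.224411 = 0.473721

SE(x̄_st) ≈ 0.474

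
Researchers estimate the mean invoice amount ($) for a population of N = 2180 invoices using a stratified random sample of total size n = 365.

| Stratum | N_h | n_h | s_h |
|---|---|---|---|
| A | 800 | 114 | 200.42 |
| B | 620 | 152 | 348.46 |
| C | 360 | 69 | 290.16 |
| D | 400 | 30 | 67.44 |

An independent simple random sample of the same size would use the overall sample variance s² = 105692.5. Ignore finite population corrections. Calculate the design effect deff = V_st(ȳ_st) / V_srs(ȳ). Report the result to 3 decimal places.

V̂(ȳ_st) = Σ W_h² s_h²/n_h, with W_h = N_h/N and N = 2180:
  stratum A: (800/2180)²·200.42²/114 = 47.4509
  stratum B: (620/2180)²·348.46²/152 = 64.6149
  stratum C: (360/2180)²·290.16²/69 = 33.275
  stratum D: (400/2180)²·67.44²/30 = 5.10412
V_st = 150.445
V_srs = s²/n = 105692.5/365 = 289.568
deff = V_st / V_srs = 150.445/289.568 = 0.5195

deff ≈ 0.520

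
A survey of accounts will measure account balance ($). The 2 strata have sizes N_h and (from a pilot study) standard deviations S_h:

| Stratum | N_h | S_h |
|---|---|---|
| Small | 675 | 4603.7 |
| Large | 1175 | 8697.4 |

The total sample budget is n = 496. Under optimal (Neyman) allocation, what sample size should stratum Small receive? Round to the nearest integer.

116

Neyman allocation: n_h = n · N_h S_h / Σ N_i S_i, with n = 496.
  stratum Small: N_h·S_h = 675·4603.7 = 3107497.50
  stratum Large: N_h·S_h = 1175·8697.4 = 10219445.00
Σ N_h S_h = 13326942.50
n for stratum Small = 496·3107497.50/13326942.50 = 115.654 → 116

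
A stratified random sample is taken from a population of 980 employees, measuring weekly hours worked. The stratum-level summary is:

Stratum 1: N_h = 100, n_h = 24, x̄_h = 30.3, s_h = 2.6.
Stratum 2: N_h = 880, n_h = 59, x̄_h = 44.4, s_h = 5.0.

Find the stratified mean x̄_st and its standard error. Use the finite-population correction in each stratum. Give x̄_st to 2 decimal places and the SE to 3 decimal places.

x̄_st = Σ W_h x̄_h = (100·30.3 + 880·44.4)/980 = 42.96122
V̂(x̄_st) = Σ W_h² (1 − n_h/N_h) s_h²/n_h, with W_h = N_h/N and N = 980:
  stratum 1: (100/980)²·(1 − 24/100)·2.6²/24 = 0.00222893
  stratum 2: (880/980)²·(1 − 59/880)·5.0²/59 = 0.318758
V̂(x̄_st) = 0.320987
SE(x̄_st) = √0.320987 = 0.566557

x̄_st ≈ 42.96, SE ≈ 0.567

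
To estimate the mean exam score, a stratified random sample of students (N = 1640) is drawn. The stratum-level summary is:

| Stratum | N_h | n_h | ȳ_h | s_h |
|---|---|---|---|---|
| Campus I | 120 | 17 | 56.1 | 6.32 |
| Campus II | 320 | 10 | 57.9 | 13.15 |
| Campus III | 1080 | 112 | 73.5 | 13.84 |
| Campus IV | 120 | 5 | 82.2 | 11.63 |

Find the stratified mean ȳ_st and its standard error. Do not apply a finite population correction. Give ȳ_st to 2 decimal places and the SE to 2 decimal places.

ȳ_st = Σ W_h ȳ_h = (120·56.1 + 320·57.9 + 1080·73.5 + 120·82.2)/1640 = 69.81951
V̂(ȳ_st) = Σ W_h² s_h²/n_h, with W_h = N_h/N and N = 1640:
  stratum Campus I: (120/1640)²·6.32²/17 = 0.0125794
  stratum Campus II: (320/1640)²·13.15²/10 = 0.65836
  stratum Campus III: (1080/1640)²·13.84²/112 = 0.741676
  stratum Campus IV: (120/1640)²·11.63²/5 = 0.144832
V̂(ȳ_st) = 1.55745
SE(ȳ_st) = √1.55745 = 1.24798

ȳ_st ≈ 69.82, SE ≈ 1.25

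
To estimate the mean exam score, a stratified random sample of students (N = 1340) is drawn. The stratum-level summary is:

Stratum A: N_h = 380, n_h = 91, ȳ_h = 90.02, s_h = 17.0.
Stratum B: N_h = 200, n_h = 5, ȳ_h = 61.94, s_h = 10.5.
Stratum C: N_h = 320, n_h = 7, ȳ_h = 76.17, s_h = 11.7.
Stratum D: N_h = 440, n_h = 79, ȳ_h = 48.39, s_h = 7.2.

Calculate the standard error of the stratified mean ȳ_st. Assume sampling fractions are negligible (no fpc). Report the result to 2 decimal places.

V̂(ȳ_st) = Σ W_h² s_h²/n_h, with W_h = N_h/N and N = 1340:
  stratum A: (380/1340)²·17.0²/91 = 0.255396
  stratum B: (200/1340)²·10.5²/5 = 0.491201
  stratum C: (320/1340)²·11.7²/7 = 1.11523
  stratum D: (440/1340)²·7.2²/79 = 0.0707512
V̂(ȳ_st) = 1.93258
SE(ȳ_st) = √1.93258 = 1.39017

SE(ȳ_st) ≈ 1.39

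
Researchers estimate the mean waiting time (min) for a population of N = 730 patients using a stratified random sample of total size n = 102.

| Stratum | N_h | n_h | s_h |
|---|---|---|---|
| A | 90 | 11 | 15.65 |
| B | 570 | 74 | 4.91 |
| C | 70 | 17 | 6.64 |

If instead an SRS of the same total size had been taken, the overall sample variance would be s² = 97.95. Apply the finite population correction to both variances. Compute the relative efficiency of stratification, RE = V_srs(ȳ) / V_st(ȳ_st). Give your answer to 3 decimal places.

V̂(ȳ_st) = Σ W_h² (1 − n_h/N_h) s_h²/n_h, with W_h = N_h/N and N = 730:
  stratum A: (90/730)²·(1 − 11/90)·15.65²/11 = 0.297071
  stratum B: (570/730)²·(1 − 74/570)·4.91²/74 = 0.172839
  stratum C: (70/730)²·(1 − 17/70)·6.64²/17 = 0.0180557
V_st = 0.487966
V_srs = (1 − 102/730)·97.95/102 = 0.826116
Relative efficiency = V_srs / V_st = 0.826116/0.487966 = 1.6930

RE ≈ 1.693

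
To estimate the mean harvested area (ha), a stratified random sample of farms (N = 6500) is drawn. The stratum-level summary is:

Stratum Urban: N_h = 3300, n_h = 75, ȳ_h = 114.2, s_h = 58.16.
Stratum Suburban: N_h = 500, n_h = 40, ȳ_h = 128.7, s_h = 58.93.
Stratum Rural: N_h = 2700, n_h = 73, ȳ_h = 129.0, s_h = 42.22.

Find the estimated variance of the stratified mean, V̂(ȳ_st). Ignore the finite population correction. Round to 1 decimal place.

V̂(ȳ_st) = Σ W_h² s_h²/n_h, with W_h = N_h/N and N = 6500:
  stratum Urban: (3300/6500)²·58.16²/75 = 11.6249
  stratum Suburban: (500/6500)²·58.93²/40 = 0.51372
  stratum Rural: (2700/6500)²·42.22²/73 = 4.21322
V̂(ȳ_st) = 16.3518

V̂(ȳ_st) ≈ 16.4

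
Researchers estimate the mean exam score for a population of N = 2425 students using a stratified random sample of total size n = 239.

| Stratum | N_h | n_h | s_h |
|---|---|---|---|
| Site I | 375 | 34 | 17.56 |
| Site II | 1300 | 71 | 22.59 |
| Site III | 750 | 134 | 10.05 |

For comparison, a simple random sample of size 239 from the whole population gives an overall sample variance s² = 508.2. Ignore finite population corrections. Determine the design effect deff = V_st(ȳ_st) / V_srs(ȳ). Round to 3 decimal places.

deff ≈ 1.107

V̂(ȳ_st) = Σ W_h² s_h²/n_h, with W_h = N_h/N and N = 2425:
  stratum Site I: (375/2425)²·17.56²/34 = 0.216875
  stratum Site II: (1300/2425)²·22.59²/71 = 2.06556
  stratum Site III: (750/2425)²·10.05²/134 = 0.0720985
V_st = 2.35453
V_srs = s²/n = 508.2/239 = 2.12636
deff = V_st / V_srs = 2.35453/2.12636 = 1.1073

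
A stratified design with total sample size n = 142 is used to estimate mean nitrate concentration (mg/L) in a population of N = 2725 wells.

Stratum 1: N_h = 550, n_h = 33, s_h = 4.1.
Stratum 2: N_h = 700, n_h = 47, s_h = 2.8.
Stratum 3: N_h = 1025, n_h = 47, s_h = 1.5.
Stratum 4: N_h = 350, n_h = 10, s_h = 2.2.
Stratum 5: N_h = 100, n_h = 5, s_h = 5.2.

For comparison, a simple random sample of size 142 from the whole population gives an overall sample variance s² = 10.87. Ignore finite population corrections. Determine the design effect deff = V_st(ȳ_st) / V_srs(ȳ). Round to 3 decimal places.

V̂(ȳ_st) = Σ W_h² s_h²/n_h, with W_h = N_h/N and N = 2725:
  stratum 1: (550/2725)²·4.1²/33 = 0.0207513
  stratum 2: (700/2725)²·2.8²/47 = 0.0110073
  stratum 3: (1025/2725)²·1.5²/47 = 0.00677329
  stratum 4: (350/2725)²·2.2²/10 = 0.00798451
  stratum 5: (100/2725)²·5.2²/5 = 0.00728289
V_st = 0.0537993
V_srs = s²/n = 10.87/142 = 0.0765493
deff = V_st / V_srs = 0.0537993/0.0765493 = 0.7028

deff ≈ 0.703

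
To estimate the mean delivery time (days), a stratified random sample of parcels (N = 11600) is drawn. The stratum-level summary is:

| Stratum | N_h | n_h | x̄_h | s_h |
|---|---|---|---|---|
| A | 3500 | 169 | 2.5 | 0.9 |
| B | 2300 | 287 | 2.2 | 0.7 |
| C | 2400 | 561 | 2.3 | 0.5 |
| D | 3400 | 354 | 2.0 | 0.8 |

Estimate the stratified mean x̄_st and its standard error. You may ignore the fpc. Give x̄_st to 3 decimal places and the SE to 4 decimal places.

x̄_st ≈ 2.253, SE ≈ 0.0260

x̄_st = Σ W_h x̄_h = (3500·2.5 + 2300·2.2 + 2400·2.3 + 3400·2.0)/11600 = 2.25259
V̂(x̄_st) = Σ W_h² s_h²/n_h, with W_h = N_h/N and N = 11600:
  stratum A: (3500/11600)²·0.9²/169 = 0.000436333
  stratum B: (2300/11600)²·0.7²/287 = 6.71203e-05
  stratum C: (2400/11600)²·0.5²/561 = 1.90758e-05
  stratum D: (3400/11600)²·0.8²/354 = 0.000155317
V̂(x̄_st) = 0.000677846
SE(x̄_st) = √0.000677846 = 0.0260355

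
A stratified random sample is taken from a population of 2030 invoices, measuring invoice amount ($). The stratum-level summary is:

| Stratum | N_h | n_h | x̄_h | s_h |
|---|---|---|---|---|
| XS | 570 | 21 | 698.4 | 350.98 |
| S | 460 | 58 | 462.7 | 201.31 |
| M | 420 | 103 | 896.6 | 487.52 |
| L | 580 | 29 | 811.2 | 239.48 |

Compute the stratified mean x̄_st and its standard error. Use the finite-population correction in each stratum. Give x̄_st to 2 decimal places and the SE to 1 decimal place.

x̄_st = Σ W_h x̄_h = (570·698.4 + 460·462.7 + 420·896.6 + 580·811.2)/2030 = 718.22562
V̂(x̄_st) = Σ W_h² (1 − n_h/N_h) s_h²/n_h, with W_h = N_h/N and N = 2030:
  stratum XS: (570/2030)²·(1 − 21/570)·350.98²/21 = 445.452
  stratum S: (460/2030)²·(1 − 58/460)·201.31²/58 = 31.3541
  stratum M: (420/2030)²·(1 − 103/420)·487.52²/103 = 74.5528
  stratum L: (580/2030)²·(1 − 29/580)·239.48²/29 = 153.366
V̂(x̄_st) = 704.724
SE(x̄_st) = √704.724 = 26.5466

x̄_st ≈ 718.23, SE ≈ 26.5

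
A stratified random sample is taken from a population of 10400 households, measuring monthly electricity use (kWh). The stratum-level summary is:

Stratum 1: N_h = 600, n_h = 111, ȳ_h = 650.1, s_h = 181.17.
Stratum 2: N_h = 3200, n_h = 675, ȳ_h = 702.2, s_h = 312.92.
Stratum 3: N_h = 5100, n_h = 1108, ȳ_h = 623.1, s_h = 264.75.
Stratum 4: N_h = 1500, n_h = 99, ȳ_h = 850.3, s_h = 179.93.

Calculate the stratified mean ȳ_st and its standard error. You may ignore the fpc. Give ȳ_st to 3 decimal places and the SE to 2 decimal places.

ȳ_st ≈ 681.765, SE ≈ 6.06

ȳ_st = Σ W_h ȳ_h = (600·650.1 + 3200·702.2 + 5100·623.1 + 1500·850.3)/10400 = 681.76538
V̂(ȳ_st) = Σ W_h² s_h²/n_h, with W_h = N_h/N and N = 10400:
  stratum 1: (600/10400)²·181.17²/111 = 0.984205
  stratum 2: (3200/10400)²·312.92²/675 = 13.734
  stratum 3: (5100/10400)²·264.75²/1108 = 15.2127
  stratum 4: (1500/10400)²·179.93²/99 = 6.8028
V̂(ȳ_st) = 36.7337
SE(ȳ_st) = √36.7337 = 6.06083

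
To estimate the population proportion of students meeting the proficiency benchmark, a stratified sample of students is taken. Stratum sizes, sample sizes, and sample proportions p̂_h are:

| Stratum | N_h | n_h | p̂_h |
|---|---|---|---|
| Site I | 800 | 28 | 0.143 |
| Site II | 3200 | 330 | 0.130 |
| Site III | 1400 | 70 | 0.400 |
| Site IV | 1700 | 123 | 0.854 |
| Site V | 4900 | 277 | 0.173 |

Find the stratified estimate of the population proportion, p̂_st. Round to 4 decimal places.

p̂_st ≈ 0.2825

N = 12000; stratum weights W_h = N_h/N.
p̂_st = Σ W_h p̂_h = (800·0.143 + 3200·0.130 + 1400·0.400 + 1700·0.854 + 4900·0.173)/12000 = 0.28249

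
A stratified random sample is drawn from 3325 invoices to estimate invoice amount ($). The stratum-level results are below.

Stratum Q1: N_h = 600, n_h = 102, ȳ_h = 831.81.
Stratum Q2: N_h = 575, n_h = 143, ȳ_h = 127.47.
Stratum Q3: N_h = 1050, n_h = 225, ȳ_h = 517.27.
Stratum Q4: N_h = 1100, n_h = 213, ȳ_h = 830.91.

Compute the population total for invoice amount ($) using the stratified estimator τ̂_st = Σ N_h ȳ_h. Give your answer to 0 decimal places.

τ̂_st = Σ N_h ȳ_h = 600·831.81 + 575·127.47 + 1050·517.27 + 1100·830.91 = 2029516

τ̂_st ≈ 2029516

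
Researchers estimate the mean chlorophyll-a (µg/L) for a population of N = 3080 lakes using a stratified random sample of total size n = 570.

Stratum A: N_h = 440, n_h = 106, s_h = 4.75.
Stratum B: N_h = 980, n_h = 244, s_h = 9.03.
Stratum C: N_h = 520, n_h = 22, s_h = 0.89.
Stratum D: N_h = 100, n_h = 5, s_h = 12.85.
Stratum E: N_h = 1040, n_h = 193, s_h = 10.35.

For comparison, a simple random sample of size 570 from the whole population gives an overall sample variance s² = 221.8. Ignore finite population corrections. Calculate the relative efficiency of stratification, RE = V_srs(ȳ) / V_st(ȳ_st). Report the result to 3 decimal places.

V̂(ȳ_st) = Σ W_h² s_h²/n_h, with W_h = N_h/N and N = 3080:
  stratum A: (440/3080)²·4.75²/106 = 0.00434395
  stratum B: (980/3080)²·9.03²/244 = 0.0338327
  stratum C: (520/3080)²·0.89²/22 = 0.00102627
  stratum D: (100/3080)²·12.85²/5 = 0.0348125
  stratum E: (1040/3080)²·10.35²/193 = 0.0632832
V_st = 0.137299
V_srs = s²/n = 221.8/570 = 0.389123
Relative efficiency = V_srs / V_st = 0.389123/0.137299 = 2.8341

RE ≈ 2.834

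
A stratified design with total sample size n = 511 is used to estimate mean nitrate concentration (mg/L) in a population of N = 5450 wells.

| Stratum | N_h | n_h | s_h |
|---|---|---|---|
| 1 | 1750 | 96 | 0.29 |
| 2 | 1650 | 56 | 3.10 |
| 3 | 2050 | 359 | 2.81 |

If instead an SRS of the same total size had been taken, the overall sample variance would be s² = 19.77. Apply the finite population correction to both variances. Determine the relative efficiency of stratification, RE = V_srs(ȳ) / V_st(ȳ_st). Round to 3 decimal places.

RE ≈ 1.964

V̂(ȳ_st) = Σ W_h² (1 − n_h/N_h) s_h²/n_h, with W_h = N_h/N and N = 5450:
  stratum 1: (1750/5450)²·(1 − 96/1750)·0.29²/96 = 8.537e-05
  stratum 2: (1650/5450)²·(1 − 56/1650)·3.10²/56 = 0.0151955
  stratum 3: (2050/5450)²·(1 − 359/2050)·2.81²/359 = 0.00256698
V_st = 0.0178478
V_srs = (1 − 511/5450)·19.77/511 = 0.0350613
Relative efficiency = V_srs / V_st = 0.0350613/0.0178478 = 1.9645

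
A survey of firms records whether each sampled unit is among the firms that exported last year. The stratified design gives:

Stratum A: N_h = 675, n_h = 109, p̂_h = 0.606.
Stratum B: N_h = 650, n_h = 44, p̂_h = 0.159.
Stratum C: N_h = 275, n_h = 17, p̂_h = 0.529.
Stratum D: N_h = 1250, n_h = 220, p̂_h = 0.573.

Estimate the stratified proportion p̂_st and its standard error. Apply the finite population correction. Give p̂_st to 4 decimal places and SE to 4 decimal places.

N = 2850; stratum weights W_h = N_h/N.
p̂_st = Σ W_h p̂_h = (675·0.606 + 650·0.159 + 275·0.529 + 1250·0.573)/2850 = 0.48215
V̂(p̂_st) = Σ W_h² (1 − n_h/N_h) p̂_h(1−p̂_h)/(n_h−1):
  stratum A: (675/2850)²·(1 − 109/675)·0.606·0.394/108 = 0.000103986
  stratum B: (650/2850)²·(1 − 44/650)·0.159·0.841/43 = 0.000150807
  stratum C: (275/2850)²·(1 − 17/275)·0.529·0.471/16 = 0.000136025
  stratum D: (1250/2850)²·(1 − 220/1250)·0.573·0.427/219 = 0.000177091
V̂(p̂_st) = 0.000567909; SE = √V̂ = 0.0238308

p̂_st ≈ 0.4821, SE ≈ 0.0238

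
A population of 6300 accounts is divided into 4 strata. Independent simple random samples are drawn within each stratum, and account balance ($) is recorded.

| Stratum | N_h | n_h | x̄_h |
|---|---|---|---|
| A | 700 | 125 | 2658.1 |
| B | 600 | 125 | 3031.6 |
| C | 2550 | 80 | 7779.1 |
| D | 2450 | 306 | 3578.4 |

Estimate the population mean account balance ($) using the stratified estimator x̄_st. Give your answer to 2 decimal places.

x̄_st ≈ 5124.35

N = Σ N_h = 6300. Stratum weights W_h = N_h/N.
x̄_st = (700·2658.1 + 600·3031.6 + 2550·7779.1 + 2450·3578.4) / 6300 = 5124.3516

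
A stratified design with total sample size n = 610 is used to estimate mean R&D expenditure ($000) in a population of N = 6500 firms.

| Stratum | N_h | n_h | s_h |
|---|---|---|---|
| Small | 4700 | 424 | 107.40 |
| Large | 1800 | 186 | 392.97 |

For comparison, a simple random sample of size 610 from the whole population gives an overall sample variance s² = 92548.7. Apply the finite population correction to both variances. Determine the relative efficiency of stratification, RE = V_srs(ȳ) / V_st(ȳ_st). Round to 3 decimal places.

V̂(ȳ_st) = Σ W_h² (1 − n_h/N_h) s_h²/n_h, with W_h = N_h/N and N = 6500:
  stratum Small: (4700/6500)²·(1 − 424/4700)·107.40²/424 = 12.9405
  stratum Large: (1800/6500)²·(1 − 186/1800)·392.97²/186 = 57.0894
V_st = 70.0299
V_srs = (1 − 610/6500)·92548.7/610 = 137.481
Relative efficiency = V_srs / V_st = 137.481/70.0299 = 1.9632

RE ≈ 1.963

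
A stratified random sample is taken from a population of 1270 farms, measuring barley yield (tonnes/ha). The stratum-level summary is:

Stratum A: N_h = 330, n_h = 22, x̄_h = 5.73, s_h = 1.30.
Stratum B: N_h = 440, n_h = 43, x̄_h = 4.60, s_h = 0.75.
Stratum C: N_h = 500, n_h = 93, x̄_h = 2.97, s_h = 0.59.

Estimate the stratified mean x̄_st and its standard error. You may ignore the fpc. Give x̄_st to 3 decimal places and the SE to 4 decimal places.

x̄_st = Σ W_h x̄_h = (330·5.73 + 440·4.60 + 500·2.97)/1270 = 4.25189
V̂(x̄_st) = Σ W_h² s_h²/n_h, with W_h = N_h/N and N = 1270:
  stratum A: (330/1270)²·1.30²/22 = 0.00518662
  stratum B: (440/1270)²·0.75²/43 = 0.00157019
  stratum C: (500/1270)²·0.59²/93 = 0.000580168
V̂(x̄_st) = 0.00733698
SE(x̄_st) = √0.00733698 = 0.0856562

x̄_st ≈ 4.252, SE ≈ 0.0857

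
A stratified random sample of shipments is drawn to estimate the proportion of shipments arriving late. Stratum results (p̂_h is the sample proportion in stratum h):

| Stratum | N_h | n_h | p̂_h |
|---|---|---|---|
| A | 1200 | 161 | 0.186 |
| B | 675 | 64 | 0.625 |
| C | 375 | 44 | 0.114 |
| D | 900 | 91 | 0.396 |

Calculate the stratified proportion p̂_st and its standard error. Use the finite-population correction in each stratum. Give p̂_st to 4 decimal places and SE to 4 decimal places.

N = 3150; stratum weights W_h = N_h/N.
p̂_st = Σ W_h p̂_h = (1200·0.186 + 675·0.625 + 375·0.114 + 900·0.396)/3150 = 0.33150
V̂(p̂_st) = Σ W_h² (1 − n_h/N_h) p̂_h(1−p̂_h)/(n_h−1):
  stratum A: (1200/3150)²·(1 − 161/1200)·0.186·0.814/160 = 0.000118903
  stratum B: (675/3150)²·(1 − 64/675)·0.625·0.375/63 = 0.00015463
  stratum C: (375/3150)²·(1 − 44/375)·0.114·0.886/43 = 2.93838e-05
  stratum D: (900/3150)²·(1 − 91/900)·0.396·0.604/90 = 0.000195011
V̂(p̂_st) = 0.000497928; SE = √V̂ = 0.0223143

p̂_st ≈ 0.3315, SE ≈ 0.0223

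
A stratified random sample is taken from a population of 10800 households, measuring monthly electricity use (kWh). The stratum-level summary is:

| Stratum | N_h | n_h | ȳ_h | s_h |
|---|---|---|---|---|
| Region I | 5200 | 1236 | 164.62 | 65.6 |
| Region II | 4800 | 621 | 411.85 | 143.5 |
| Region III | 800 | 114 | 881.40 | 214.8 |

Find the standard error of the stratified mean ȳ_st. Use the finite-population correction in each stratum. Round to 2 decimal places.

SE(ȳ_st) ≈ 2.87

V̂(ȳ_st) = Σ W_h² (1 − n_h/N_h) s_h²/n_h, with W_h = N_h/N and N = 10800:
  stratum Region I: (5200/10800)²·(1 − 1236/5200)·65.6²/1236 = 0.615288
  stratum Region II: (4800/10800)²·(1 − 621/4800)·143.5²/621 = 5.70267
  stratum Region III: (800/10800)²·(1 − 114/800)·214.8²/114 = 1.90428
V̂(ȳ_st) = 8.22224
SE(ȳ_st) = √8.22224 = 2.86744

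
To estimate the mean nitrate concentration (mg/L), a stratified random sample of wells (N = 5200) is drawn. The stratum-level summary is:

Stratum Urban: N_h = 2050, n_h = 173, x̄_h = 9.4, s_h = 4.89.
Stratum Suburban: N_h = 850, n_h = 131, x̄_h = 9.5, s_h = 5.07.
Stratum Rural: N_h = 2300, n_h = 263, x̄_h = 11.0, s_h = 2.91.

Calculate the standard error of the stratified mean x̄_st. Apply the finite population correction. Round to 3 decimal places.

SE(x̄_st) ≈ 0.172

V̂(x̄_st) = Σ W_h² (1 − n_h/N_h) s_h²/n_h, with W_h = N_h/N and N = 5200:
  stratum Urban: (2050/5200)²·(1 − 173/2050)·4.89²/173 = 0.019669
  stratum Suburban: (850/5200)²·(1 − 131/850)·5.07²/131 = 0.00443492
  stratum Rural: (2300/5200)²·(1 − 263/2300)·2.91²/263 = 0.00557882
V̂(x̄_st) = 0.0296828
SE(x̄_st) = √0.0296828 = 0.172287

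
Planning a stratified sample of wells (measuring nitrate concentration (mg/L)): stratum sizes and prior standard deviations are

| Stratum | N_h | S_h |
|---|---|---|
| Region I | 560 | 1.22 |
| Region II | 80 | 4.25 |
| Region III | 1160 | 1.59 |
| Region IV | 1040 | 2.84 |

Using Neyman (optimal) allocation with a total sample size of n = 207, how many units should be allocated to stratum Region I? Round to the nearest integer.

24

Neyman allocation: n_h = n · N_h S_h / Σ N_i S_i, with n = 207.
  stratum Region I: N_h·S_h = 560·1.22 = 683.20
  stratum Region II: N_h·S_h = 80·4.25 = 340.00
  stratum Region III: N_h·S_h = 1160·1.59 = 1844.40
  stratum Region IV: N_h·S_h = 1040·2.84 = 2953.60
Σ N_h S_h = 5821.20
n for stratum Region I = 207·683.20/5821.20 = 24.294 → 24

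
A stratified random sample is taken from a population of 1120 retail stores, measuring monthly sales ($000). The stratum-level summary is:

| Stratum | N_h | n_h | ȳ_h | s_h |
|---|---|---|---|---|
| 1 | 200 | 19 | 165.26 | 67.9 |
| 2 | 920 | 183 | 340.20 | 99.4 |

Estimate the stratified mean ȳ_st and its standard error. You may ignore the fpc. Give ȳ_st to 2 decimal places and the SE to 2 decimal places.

ȳ_st = Σ W_h ȳ_h = (200·165.26 + 920·340.20)/1120 = 308.96071
V̂(ȳ_st) = Σ W_h² s_h²/n_h, with W_h = N_h/N and N = 1120:
  stratum 1: (200/1120)²·67.9²/19 = 7.73766
  stratum 2: (920/1120)²·99.4²/183 = 36.4302
V̂(ȳ_st) = 44.1678
SE(ȳ_st) = √44.1678 = 6.64589

ȳ_st ≈ 308.96, SE ≈ 6.65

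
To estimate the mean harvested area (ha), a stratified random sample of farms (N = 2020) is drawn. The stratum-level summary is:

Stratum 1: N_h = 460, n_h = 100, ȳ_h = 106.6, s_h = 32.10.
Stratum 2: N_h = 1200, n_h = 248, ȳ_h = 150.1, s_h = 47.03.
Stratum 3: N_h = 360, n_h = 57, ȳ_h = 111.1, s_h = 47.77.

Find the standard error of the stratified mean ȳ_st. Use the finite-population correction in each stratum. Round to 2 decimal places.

V̂(ȳ_st) = Σ W_h² (1 − n_h/N_h) s_h²/n_h, with W_h = N_h/N and N = 2020:
  stratum 1: (460/2020)²·(1 − 100/460)·32.10²/100 = 0.418184
  stratum 2: (1200/2020)²·(1 − 248/1200)·47.03²/248 = 2.49697
  stratum 3: (360/2020)²·(1 − 57/360)·47.77²/57 = 1.07023
V̂(ȳ_st) = 3.98539
SE(ȳ_st) = √3.98539 = 1.99634

SE(ȳ_st) ≈ 2.00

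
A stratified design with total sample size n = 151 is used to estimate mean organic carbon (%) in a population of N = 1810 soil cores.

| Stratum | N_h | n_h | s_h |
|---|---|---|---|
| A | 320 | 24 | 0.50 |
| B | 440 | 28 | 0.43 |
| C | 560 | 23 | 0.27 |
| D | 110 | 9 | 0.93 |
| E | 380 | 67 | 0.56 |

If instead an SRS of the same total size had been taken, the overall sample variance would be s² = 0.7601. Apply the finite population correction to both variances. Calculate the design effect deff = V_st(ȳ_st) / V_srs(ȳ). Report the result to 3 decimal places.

deff ≈ 0.315

V̂(ȳ_st) = Σ W_h² (1 − n_h/N_h) s_h²/n_h, with W_h = N_h/N and N = 1810:
  stratum A: (320/1810)²·(1 − 24/320)·0.50²/24 = 0.000301171
  stratum B: (440/1810)²·(1 − 28/440)·0.43²/28 = 0.000365403
  stratum C: (560/1810)²·(1 − 23/560)·0.27²/23 = 0.000290941
  stratum D: (110/1810)²·(1 − 9/110)·0.93²/9 = 0.000325897
  stratum E: (380/1810)²·(1 − 67/380)·0.56²/67 = 0.000169931
V_st = 0.00145334
V_srs = (1 − 151/1810)·0.7601/151 = 0.00461383
deff = V_st / V_srs = 0.00145334/0.00461383 = 0.3150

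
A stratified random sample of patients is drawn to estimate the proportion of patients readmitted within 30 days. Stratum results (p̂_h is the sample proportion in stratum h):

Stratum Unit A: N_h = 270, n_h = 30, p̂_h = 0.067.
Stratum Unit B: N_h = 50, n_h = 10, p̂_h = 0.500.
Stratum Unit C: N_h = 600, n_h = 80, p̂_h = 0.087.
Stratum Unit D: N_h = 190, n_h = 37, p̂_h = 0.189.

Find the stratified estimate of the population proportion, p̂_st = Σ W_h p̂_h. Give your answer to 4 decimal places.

p̂_st ≈ 0.1182

N = 1110; stratum weights W_h = N_h/N.
p̂_st = Σ W_h p̂_h = (270·0.067 + 50·0.500 + 600·0.087 + 190·0.189)/1110 = 0.11820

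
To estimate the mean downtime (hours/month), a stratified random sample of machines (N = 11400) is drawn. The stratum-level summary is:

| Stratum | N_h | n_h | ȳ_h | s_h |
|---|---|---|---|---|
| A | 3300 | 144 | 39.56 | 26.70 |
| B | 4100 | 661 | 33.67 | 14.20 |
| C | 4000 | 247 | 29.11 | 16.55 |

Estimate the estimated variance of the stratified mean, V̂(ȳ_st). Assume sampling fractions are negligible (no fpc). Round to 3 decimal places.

V̂(ȳ_st) = Σ W_h² s_h²/n_h, with W_h = N_h/N and N = 11400:
  stratum A: (3300/11400)²·26.70²/144 = 0.414838
  stratum B: (4100/11400)²·14.20²/661 = 0.0394578
  stratum C: (4000/11400)²·16.55²/247 = 0.136524
V̂(ȳ_st) = 0.59082

V̂(ȳ_st) ≈ 0.591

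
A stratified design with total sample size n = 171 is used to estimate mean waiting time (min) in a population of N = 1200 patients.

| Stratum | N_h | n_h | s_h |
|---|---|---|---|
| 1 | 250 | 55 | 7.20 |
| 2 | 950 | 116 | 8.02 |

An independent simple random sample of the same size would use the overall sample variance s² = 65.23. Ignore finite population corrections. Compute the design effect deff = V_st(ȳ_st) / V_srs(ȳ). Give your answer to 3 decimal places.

deff ≈ 1.018

V̂(ȳ_st) = Σ W_h² s_h²/n_h, with W_h = N_h/N and N = 1200:
  stratum 1: (250/1200)²·7.20²/55 = 0.0409091
  stratum 2: (950/1200)²·8.02²/116 = 0.347517
V_st = 0.388426
V_srs = s²/n = 65.23/171 = 0.381462
deff = V_st / V_srs = 0.388426/0.381462 = 1.0183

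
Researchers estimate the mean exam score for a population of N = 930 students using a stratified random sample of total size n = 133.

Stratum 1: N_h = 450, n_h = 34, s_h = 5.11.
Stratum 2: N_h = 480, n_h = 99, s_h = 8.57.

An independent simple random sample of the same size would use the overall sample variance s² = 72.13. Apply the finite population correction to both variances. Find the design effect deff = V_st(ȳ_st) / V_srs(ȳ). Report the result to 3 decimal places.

V̂(ȳ_st) = Σ W_h² (1 − n_h/N_h) s_h²/n_h, with W_h = N_h/N and N = 930:
  stratum 1: (450/930)²·(1 − 34/450)·5.11²/34 = 0.166227
  stratum 2: (480/930)²·(1 − 99/480)·8.57²/99 = 0.156865
V_st = 0.323093
V_srs = (1 − 133/930)·72.13/133 = 0.464772
deff = V_st / V_srs = 0.323093/0.464772 = 0.6952

deff ≈ 0.695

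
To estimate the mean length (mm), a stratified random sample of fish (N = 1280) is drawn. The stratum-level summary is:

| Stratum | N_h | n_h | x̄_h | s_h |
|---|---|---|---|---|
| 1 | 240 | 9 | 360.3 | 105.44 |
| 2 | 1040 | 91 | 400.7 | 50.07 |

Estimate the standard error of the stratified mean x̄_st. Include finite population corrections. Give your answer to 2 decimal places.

V̂(x̄_st) = Σ W_h² (1 − n_h/N_h) s_h²/n_h, with W_h = N_h/N and N = 1280:
  stratum 1: (240/1280)²·(1 − 9/240)·105.44²/9 = 41.7995
  stratum 2: (1040/1280)²·(1 − 91/1040)·50.07²/91 = 16.5956
V̂(x̄_st) = 58.3952
SE(x̄_st) = √58.3952 = 7.64167

SE(x̄_st) ≈ 7.64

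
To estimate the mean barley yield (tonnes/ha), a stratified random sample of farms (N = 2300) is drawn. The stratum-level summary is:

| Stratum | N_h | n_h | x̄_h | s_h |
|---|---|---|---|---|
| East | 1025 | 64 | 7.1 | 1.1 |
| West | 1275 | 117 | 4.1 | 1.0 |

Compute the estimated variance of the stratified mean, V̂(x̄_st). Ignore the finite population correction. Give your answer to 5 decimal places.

V̂(x̄_st) ≈ 0.00638

V̂(x̄_st) = Σ W_h² s_h²/n_h, with W_h = N_h/N and N = 2300:
  stratum East: (1025/2300)²·1.1²/64 = 0.00375489
  stratum West: (1275/2300)²·1.0²/117 = 0.00262651
V̂(x̄_st) = 0.0063814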